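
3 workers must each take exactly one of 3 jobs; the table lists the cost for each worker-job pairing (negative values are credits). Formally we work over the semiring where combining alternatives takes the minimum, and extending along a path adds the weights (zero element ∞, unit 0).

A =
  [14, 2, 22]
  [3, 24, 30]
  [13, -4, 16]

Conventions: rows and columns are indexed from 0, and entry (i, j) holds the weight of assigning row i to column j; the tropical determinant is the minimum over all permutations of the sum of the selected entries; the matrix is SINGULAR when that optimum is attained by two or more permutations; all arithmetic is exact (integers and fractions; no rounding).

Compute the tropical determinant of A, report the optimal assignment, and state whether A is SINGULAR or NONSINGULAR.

σ = (0, 1, 2): 14 + 24 + 16 = 54
σ = (0, 2, 1): 14 + 30 + (-4) = 40
σ = (1, 0, 2): 2 + 3 + 16 = 21
σ = (1, 2, 0): 2 + 30 + 13 = 45
σ = (2, 0, 1): 22 + 3 + (-4) = 21
σ = (2, 1, 0): 22 + 24 + 13 = 59
Optimal value attained by: σ = (1, 0, 2).
Answer: det⊕(A) = 21; verdict: SINGULAR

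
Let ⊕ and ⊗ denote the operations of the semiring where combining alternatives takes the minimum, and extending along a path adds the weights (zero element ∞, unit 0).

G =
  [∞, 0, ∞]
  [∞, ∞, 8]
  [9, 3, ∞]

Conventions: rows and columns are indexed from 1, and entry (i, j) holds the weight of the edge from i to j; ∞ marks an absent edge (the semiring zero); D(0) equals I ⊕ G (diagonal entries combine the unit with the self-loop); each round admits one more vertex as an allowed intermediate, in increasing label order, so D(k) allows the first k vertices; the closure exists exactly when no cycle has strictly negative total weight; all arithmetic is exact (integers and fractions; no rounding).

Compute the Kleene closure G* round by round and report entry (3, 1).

D(0):
  [0, 0, ∞]
  [∞, 0, 8]
  [9, 3, 0]
D(1):
  [0, 0, ∞]
  [∞, 0, 8]
  [9, 3, 0]
D(2):
  [0, 0, 8]
  [∞, 0, 8]
  [9, 3, 0]
D(3):
  [0, 0, 8]
  [17, 0, 8]
  [9, 3, 0]
Answer: G*[3][1] = 9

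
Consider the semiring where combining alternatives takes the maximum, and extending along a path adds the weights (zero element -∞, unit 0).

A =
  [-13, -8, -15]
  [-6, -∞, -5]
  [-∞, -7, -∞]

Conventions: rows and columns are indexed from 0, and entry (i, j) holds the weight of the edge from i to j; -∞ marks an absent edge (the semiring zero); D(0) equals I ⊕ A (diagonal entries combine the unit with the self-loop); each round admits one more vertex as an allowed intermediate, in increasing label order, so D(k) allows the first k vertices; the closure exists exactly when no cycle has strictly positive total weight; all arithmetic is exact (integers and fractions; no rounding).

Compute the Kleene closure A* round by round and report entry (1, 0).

D(0):
  [0, -8, -15]
  [-6, 0, -5]
  [-∞, -7, 0]
D(1):
  [0, -8, -15]
  [-6, 0, -5]
  [-∞, -7, 0]
D(2):
  [0, -8, -13]
  [-6, 0, -5]
  [-13, -7, 0]
D(3):
  [0, -8, -13]
  [-6, 0, -5]
  [-13, -7, 0]
Answer: A*[1][0] = -6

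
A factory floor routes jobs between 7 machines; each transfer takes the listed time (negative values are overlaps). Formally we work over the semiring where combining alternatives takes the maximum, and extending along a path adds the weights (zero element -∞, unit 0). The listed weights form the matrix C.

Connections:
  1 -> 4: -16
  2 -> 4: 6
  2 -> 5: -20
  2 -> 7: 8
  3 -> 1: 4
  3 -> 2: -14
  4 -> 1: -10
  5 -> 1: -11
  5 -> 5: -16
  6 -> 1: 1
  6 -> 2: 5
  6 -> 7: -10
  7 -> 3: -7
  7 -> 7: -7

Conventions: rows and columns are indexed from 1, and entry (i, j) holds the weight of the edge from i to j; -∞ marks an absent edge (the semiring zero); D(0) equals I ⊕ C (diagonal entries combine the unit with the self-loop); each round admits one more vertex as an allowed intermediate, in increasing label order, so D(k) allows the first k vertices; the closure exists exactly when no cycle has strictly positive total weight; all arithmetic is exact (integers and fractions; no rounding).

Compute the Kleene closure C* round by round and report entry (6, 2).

D(0):
  [0, -∞, -∞, -16, -∞, -∞, -∞]
  [-∞, 0, -∞, 6, -20, -∞, 8]
  [4, -14, 0, -∞, -∞, -∞, -∞]
  [-10, -∞, -∞, 0, -∞, -∞, -∞]
  [-11, -∞, -∞, -∞, 0, -∞, -∞]
  [1, 5, -∞, -∞, -∞, 0, -10]
  [-∞, -∞, -7, -∞, -∞, -∞, 0]
D(1):
  [0, -∞, -∞, -16, -∞, -∞, -∞]
  [-∞, 0, -∞, 6, -20, -∞, 8]
  [4, -14, 0, -12, -∞, -∞, -∞]
  [-10, -∞, -∞, 0, -∞, -∞, -∞]
  [-11, -∞, -∞, -27, 0, -∞, -∞]
  [1, 5, -∞, -15, -∞, 0, -10]
  [-∞, -∞, -7, -∞, -∞, -∞, 0]
D(2):
  [0, -∞, -∞, -16, -∞, -∞, -∞]
  [-∞, 0, -∞, 6, -20, -∞, 8]
  [4, -14, 0, -8, -34, -∞, -6]
  [-10, -∞, -∞, 0, -∞, -∞, -∞]
  [-11, -∞, -∞, -27, 0, -∞, -∞]
  [1, 5, -∞, 11, -15, 0, 13]
  [-∞, -∞, -7, -∞, -∞, -∞, 0]
D(3):
  [0, -∞, -∞, -16, -∞, -∞, -∞]
  [-∞, 0, -∞, 6, -20, -∞, 8]
  [4, -14, 0, -8, -34, -∞, -6]
  [-10, -∞, -∞, 0, -∞, -∞, -∞]
  [-11, -∞, -∞, -27, 0, -∞, -∞]
  [1, 5, -∞, 11, -15, 0, 13]
  [-3, -21, -7, -15, -41, -∞, 0]
D(4):
  [0, -∞, -∞, -16, -∞, -∞, -∞]
  [-4, 0, -∞, 6, -20, -∞, 8]
  [4, -14, 0, -8, -34, -∞, -6]
  [-10, -∞, -∞, 0, -∞, -∞, -∞]
  [-11, -∞, -∞, -27, 0, -∞, -∞]
  [1, 5, -∞, 11, -15, 0, 13]
  [-3, -21, -7, -15, -41, -∞, 0]
D(5):
  [0, -∞, -∞, -16, -∞, -∞, -∞]
  [-4, 0, -∞, 6, -20, -∞, 8]
  [4, -14, 0, -8, -34, -∞, -6]
  [-10, -∞, -∞, 0, -∞, -∞, -∞]
  [-11, -∞, -∞, -27, 0, -∞, -∞]
  [1, 5, -∞, 11, -15, 0, 13]
  [-3, -21, -7, -15, -41, -∞, 0]
D(6):
  [0, -∞, -∞, -16, -∞, -∞, -∞]
  [-4, 0, -∞, 6, -20, -∞, 8]
  [4, -14, 0, -8, -34, -∞, -6]
  [-10, -∞, -∞, 0, -∞, -∞, -∞]
  [-11, -∞, -∞, -27, 0, -∞, -∞]
  [1, 5, -∞, 11, -15, 0, 13]
  [-3, -21, -7, -15, -41, -∞, 0]
D(7):
  [0, -∞, -∞, -16, -∞, -∞, -∞]
  [5, 0, 1, 6, -20, -∞, 8]
  [4, -14, 0, -8, -34, -∞, -6]
  [-10, -∞, -∞, 0, -∞, -∞, -∞]
  [-11, -∞, -∞, -27, 0, -∞, -∞]
  [10, 5, 6, 11, -15, 0, 13]
  [-3, -21, -7, -15, -41, -∞, 0]
Answer: C*[6][2] = 5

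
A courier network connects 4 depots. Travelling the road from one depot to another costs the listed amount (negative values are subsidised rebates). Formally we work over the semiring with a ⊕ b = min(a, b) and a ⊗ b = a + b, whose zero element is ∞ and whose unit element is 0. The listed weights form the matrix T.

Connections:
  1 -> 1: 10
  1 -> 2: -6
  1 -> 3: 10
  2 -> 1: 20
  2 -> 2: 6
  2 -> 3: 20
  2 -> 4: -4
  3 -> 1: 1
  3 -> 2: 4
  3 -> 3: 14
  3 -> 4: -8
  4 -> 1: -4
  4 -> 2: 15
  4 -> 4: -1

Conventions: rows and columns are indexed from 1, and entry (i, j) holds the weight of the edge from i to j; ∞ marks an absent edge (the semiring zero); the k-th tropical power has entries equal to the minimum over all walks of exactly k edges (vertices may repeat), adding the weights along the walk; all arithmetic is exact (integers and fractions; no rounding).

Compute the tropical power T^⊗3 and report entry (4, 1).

T^⊗2:
  [11, 0, 14, -10]
  [-8, 11, 26, -5]
  [-12, -5, 11, -9]
  [-5, -10, 6, -2]
T^⊗3:
  [-14, 5, 20, -11]
  [-9, -14, 2, -6]
  [-13, -18, -2, -10]
  [-6, -11, 5, -14]
Key observation: the optimum is the walk 4->4->4->1, with weight (-1) + (-1) + (-4) = -6.
Optimal value attained by: walk 4->4->4->1.
Answer: (T^⊗3)[4][1] = -6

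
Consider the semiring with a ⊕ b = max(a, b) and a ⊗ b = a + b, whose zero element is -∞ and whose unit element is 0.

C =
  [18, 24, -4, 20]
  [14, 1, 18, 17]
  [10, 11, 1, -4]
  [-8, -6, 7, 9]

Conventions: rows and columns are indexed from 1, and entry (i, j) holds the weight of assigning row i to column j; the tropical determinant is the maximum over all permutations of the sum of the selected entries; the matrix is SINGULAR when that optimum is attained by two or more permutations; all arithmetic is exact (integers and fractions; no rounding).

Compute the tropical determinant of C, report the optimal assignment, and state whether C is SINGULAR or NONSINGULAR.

σ = (1, 2, 3, 4): 18 + 1 + 1 + 9 = 29
σ = (1, 2, 4, 3): 18 + 1 + (-4) + 7 = 22
σ = (1, 3, 2, 4): 18 + 18 + 11 + 9 = 56
σ = (1, 3, 4, 2): 18 + 18 + (-4) + (-6) = 26
σ = (1, 4, 2, 3): 18 + 17 + 11 + 7 = 53
σ = (1, 4, 3, 2): 18 + 17 + 1 + (-6) = 30
σ = (2, 1, 3, 4): 24 + 14 + 1 + 9 = 48
σ = (2, 1, 4, 3): 24 + 14 + (-4) + 7 = 41
σ = (2, 3, 1, 4): 24 + 18 + 10 + 9 = 61
σ = (2, 3, 4, 1): 24 + 18 + (-4) + (-8) = 30
σ = (2, 4, 1, 3): 24 + 17 + 10 + 7 = 58
σ = (2, 4, 3, 1): 24 + 17 + 1 + (-8) = 34
σ = (3, 1, 2, 4): (-4) + 14 + 11 + 9 = 30
σ = (3, 1, 4, 2): (-4) + 14 + (-4) + (-6) = 0
σ = (3, 2, 1, 4): (-4) + 1 + 10 + 9 = 16
σ = (3, 2, 4, 1): (-4) + 1 + (-4) + (-8) = -15
σ = (3, 4, 1, 2): (-4) + 17 + 10 + (-6) = 17
σ = (3, 4, 2, 1): (-4) + 17 + 11 + (-8) = 16
σ = (4, 1, 2, 3): 20 + 14 + 11 + 7 = 52
σ = (4, 1, 3, 2): 20 + 14 + 1 + (-6) = 29
σ = (4, 2, 1, 3): 20 + 1 + 10 + 7 = 38
σ = (4, 2, 3, 1): 20 + 1 + 1 + (-8) = 14
σ = (4, 3, 1, 2): 20 + 18 + 10 + (-6) = 42
σ = (4, 3, 2, 1): 20 + 18 + 11 + (-8) = 41
Optimal value attained by: σ = (2, 3, 1, 4).
Answer: det⊕(C) = 61; verdict: NONSINGULAR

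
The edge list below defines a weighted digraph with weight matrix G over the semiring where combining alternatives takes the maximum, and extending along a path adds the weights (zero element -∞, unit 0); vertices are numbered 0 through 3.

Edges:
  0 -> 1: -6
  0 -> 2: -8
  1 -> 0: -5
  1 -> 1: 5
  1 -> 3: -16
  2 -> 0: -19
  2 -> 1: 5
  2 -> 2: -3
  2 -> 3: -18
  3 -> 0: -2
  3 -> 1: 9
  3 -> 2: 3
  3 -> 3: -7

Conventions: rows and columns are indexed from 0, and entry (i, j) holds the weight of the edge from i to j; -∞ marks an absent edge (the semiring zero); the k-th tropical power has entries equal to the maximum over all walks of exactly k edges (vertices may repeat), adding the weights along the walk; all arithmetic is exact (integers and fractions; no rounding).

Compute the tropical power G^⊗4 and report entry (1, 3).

G^⊗2:
  [-11, -1, -11, -22]
  [0, 10, -13, -11]
  [0, 10, -6, -11]
  [4, 14, 0, -7]
G^⊗3:
  [-6, 4, -14, -17]
  [5, 15, -8, -6]
  [5, 15, -8, -6]
  [9, 19, -3, -2]
G^⊗4:
  [-1, 9, -14, -12]
  [10, 20, -3, -1]
  [10, 20, -3, -1]
  [14, 24, 1, 3]
Key observation: the optimum is the walk 1->1->1->1->3, with weight 5 + 5 + 5 + (-16) = -1.
Optimal value attained by: walk 1->1->1->1->3.
Answer: (G^⊗4)[1][3] = -1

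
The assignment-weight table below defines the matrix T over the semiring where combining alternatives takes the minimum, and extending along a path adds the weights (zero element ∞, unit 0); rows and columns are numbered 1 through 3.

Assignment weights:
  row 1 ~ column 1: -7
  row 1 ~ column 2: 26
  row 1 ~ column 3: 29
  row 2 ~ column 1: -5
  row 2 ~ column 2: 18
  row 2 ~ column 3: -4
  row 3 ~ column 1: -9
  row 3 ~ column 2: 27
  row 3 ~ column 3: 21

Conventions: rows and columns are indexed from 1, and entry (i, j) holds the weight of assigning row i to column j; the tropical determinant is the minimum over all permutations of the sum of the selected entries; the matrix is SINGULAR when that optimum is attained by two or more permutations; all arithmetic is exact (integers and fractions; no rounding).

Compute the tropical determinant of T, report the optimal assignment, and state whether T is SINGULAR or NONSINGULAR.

σ = (1, 2, 3): (-7) + 18 + 21 = 32
σ = (1, 3, 2): (-7) + (-4) + 27 = 16
σ = (2, 1, 3): 26 + (-5) + 21 = 42
σ = (2, 3, 1): 26 + (-4) + (-9) = 13
σ = (3, 1, 2): 29 + (-5) + 27 = 51
σ = (3, 2, 1): 29 + 18 + (-9) = 38
Optimal value attained by: σ = (2, 3, 1).
Answer: det⊕(T) = 13; verdict: NONSINGULAR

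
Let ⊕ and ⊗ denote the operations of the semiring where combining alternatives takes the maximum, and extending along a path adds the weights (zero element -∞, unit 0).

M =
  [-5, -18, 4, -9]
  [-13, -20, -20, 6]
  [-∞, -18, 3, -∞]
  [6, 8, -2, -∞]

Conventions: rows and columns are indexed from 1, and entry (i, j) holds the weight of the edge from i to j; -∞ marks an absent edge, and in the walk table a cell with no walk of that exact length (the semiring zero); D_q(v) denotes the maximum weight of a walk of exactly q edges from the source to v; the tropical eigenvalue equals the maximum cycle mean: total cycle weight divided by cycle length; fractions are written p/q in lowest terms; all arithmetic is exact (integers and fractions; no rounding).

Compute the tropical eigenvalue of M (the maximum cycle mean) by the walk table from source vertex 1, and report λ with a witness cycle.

q=0: [0, -∞, -∞, -∞]
q=1: [-5, -18, 4, -9]
q=2: [-3, -1, 7, -12]
q=3: [-6, -4, 10, 5]
q=4: [11, 13, 13, 2]
Optimal cycle mean attained by: cycle 2->4->2, total 6 + 8, length 2.
Answer: λ = 7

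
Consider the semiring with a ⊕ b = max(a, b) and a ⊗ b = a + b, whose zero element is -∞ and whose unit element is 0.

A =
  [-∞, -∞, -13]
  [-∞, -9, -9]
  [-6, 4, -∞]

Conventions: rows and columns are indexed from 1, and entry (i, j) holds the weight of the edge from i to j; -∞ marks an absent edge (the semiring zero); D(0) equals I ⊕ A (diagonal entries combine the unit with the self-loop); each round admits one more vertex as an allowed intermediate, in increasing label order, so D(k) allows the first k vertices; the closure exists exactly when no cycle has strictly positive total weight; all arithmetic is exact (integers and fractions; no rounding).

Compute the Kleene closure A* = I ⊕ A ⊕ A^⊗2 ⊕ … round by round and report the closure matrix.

D(0):
  [0, -∞, -13]
  [-∞, 0, -9]
  [-6, 4, 0]
D(1):
  [0, -∞, -13]
  [-∞, 0, -9]
  [-6, 4, 0]
D(2):
  [0, -∞, -13]
  [-∞, 0, -9]
  [-6, 4, 0]
D(3):
  [0, -9, -13]
  [-15, 0, -9]
  [-6, 4, 0]
Answer: A* = [[0, -9, -13], [-15, 0, -9], [-6, 4, 0]]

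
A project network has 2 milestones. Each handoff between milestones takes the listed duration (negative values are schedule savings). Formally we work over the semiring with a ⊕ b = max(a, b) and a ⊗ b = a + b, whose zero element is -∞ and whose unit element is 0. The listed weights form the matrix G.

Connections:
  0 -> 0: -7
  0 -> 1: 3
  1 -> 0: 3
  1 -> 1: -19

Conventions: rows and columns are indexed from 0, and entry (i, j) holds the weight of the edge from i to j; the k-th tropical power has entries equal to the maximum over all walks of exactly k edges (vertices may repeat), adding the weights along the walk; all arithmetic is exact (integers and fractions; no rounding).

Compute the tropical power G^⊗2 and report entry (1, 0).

G^⊗2:
  [6, -4]
  [-4, 6]
Key observation: the optimum is the walk 1->0->0, with weight 3 + (-7) = -4.
Optimal value attained by: walk 1->0->0.
Answer: (G^⊗2)[1][0] = -4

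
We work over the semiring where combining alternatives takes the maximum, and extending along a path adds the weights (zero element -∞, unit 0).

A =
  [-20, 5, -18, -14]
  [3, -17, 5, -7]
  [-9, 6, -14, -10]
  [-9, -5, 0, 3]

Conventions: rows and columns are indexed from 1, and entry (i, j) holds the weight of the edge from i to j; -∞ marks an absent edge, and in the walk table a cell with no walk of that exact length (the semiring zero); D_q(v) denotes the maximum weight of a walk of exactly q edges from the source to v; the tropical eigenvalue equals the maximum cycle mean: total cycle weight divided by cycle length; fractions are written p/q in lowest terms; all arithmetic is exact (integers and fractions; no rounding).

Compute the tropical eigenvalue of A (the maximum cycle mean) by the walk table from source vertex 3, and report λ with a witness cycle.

q=0: [-∞, -∞, 0, -∞]
q=1: [-9, 6, -14, -10]
q=2: [9, -4, 11, -1]
q=3: [2, 17, 1, 2]
q=4: [20, 7, 22, 10]
Optimal cycle mean attained by: cycle 2->3->2, total 5 + 6, length 2.
Answer: λ = 11/2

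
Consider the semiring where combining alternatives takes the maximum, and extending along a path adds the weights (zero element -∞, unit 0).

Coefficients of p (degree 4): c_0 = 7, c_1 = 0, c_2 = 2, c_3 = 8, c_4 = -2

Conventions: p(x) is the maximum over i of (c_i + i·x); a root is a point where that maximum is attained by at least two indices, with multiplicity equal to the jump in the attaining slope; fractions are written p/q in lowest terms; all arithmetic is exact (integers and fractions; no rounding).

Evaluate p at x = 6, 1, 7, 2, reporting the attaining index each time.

p(6) = max(7+0·6=7, 0+1·6=6, 2+2·6=14, 8+3·6=26, -2+4·6=22) = 26 (attained by i=3)
p(1) = max(7+0·1=7, 0+1·1=1, 2+2·1=4, 8+3·1=11, -2+4·1=2) = 11 (attained by i=3)
p(7) = max(7+0·7=7, 0+1·7=7, 2+2·7=16, 8+3·7=29, -2+4·7=26) = 29 (attained by i=3)
p(2) = max(7+0·2=7, 0+1·2=2, 2+2·2=6, 8+3·2=14, -2+4·2=6) = 14 (attained by i=3)
Answer: p(6) = 26; p(1) = 11; p(7) = 29; p(2) = 14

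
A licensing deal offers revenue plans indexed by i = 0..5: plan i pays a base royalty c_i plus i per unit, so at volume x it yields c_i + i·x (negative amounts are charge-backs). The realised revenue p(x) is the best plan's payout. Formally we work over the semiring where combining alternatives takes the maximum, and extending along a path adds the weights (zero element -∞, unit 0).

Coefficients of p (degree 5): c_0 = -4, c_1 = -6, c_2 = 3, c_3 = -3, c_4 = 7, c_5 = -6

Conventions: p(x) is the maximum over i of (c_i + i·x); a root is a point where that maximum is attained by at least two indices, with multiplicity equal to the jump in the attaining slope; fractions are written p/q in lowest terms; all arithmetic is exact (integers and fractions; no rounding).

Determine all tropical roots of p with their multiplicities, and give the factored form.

hull edge (i=0, c=-4) to (i=2, c=3): slope 7/2, span 2
hull edge (i=2, c=3) to (i=4, c=7): slope 2, span 2
hull edge (i=4, c=7) to (i=5, c=-6): slope -13, span 1
Factored form: p(x) = -6 ⊗ (x ⊕ (-7/2)) ⊗ (x ⊕ (-7/2)) ⊗ (x ⊕ (-2)) ⊗ (x ⊕ (-2)) ⊗ (x ⊕ 13)
Answer: roots = -7/2 (mult 2), -2 (mult 2), 13 (mult 1)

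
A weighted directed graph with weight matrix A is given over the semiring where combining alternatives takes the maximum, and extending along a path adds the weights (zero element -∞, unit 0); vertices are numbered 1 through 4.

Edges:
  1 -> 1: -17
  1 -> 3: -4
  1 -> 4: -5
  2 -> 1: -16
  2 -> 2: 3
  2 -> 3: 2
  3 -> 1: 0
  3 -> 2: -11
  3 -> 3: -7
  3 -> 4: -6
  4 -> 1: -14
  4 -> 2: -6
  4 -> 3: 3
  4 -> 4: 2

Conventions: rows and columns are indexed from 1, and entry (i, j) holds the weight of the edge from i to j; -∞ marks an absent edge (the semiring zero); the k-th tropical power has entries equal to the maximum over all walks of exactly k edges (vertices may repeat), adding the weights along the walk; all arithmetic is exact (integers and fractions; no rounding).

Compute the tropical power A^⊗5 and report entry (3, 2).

A^⊗2:
  [-4, -11, -2, -3]
  [2, 6, 5, -4]
  [-7, -8, -3, -4]
  [3, -3, 5, 4]
A^⊗3:
  [-2, -8, 0, -1]
  [5, 9, 8, -1]
  [-3, -5, -1, -2]
  [5, 0, 7, 6]
A^⊗4:
  [0, -5, 2, 1]
  [8, 12, 11, 2]
  [-1, -2, 1, 0]
  [7, 3, 9, 8]
A^⊗5:
  [2, -2, 4, 3]
  [11, 15, 14, 5]
  [1, 1, 3, 2]
  [9, 6, 11, 10]
Key observation: the optimum is the walk 3->2->2->2->2->2, with weight (-11) + 3 + 3 + 3 + 3 = 1.
Optimal value attained by: walk 3->2->2->2->2->2.
Answer: (A^⊗5)[3][2] = 1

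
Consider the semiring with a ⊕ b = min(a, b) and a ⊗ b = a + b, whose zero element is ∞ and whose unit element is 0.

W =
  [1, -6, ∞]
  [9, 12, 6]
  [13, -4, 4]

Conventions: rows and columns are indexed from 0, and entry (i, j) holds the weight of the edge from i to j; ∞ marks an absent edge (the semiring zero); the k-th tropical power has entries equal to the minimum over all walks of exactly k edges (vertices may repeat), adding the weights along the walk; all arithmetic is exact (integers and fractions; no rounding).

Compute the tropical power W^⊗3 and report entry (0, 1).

W^⊗2:
  [2, -5, 0]
  [10, 2, 10]
  [5, 0, 2]
W^⊗3:
  [3, -4, 1]
  [11, 4, 8]
  [6, -2, 6]
Key observation: the optimum is the walk 0->0->0->1, with weight 1 + 1 + (-6) = -4.
Optimal value attained by: walk 0->0->0->1.
Answer: (W^⊗3)[0][1] = -4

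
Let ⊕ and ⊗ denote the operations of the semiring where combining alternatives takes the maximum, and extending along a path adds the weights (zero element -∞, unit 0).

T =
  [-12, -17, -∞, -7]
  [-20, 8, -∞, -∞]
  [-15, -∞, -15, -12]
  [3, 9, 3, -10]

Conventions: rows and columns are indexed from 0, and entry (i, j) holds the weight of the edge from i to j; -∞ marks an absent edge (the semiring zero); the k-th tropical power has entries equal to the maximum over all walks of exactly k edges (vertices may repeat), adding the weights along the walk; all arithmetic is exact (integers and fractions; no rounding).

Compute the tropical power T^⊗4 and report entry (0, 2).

T^⊗2:
  [-4, 2, -4, -17]
  [-12, 16, -∞, -27]
  [-9, -3, -9, -22]
  [-7, 17, -7, -4]
T^⊗3:
  [-14, 10, -14, -11]
  [-4, 24, -24, -19]
  [-19, 5, -19, -16]
  [-1, 25, -1, -14]
T^⊗4:
  [-8, 18, -8, -21]
  [4, 32, -16, -11]
  [-13, 13, -13, -26]
  [5, 33, -11, -8]
Key observation: the optimum is the walk 0->3->0->3->2, with weight (-7) + 3 + (-7) + 3 = -8.
Optimal value attained by: walk 0->3->0->3->2.
Answer: (T^⊗4)[0][2] = -8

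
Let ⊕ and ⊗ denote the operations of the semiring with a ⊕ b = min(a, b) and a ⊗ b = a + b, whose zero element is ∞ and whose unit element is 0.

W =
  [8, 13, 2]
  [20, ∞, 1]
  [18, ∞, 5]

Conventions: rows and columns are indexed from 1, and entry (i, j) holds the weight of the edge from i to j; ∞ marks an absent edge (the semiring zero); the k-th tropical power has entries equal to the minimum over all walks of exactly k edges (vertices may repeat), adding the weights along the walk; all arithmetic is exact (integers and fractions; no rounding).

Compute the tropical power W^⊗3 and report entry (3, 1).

W^⊗2:
  [16, 21, 7]
  [19, 33, 6]
  [23, 31, 10]
W^⊗3:
  [24, 29, 12]
  [24, 32, 11]
  [28, 36, 15]
Key observation: the optimum is the walk 3->3->3->1, with weight 5 + 5 + 18 = 28.
Optimal value attained by: walk 3->3->3->1.
Answer: (W^⊗3)[3][1] = 28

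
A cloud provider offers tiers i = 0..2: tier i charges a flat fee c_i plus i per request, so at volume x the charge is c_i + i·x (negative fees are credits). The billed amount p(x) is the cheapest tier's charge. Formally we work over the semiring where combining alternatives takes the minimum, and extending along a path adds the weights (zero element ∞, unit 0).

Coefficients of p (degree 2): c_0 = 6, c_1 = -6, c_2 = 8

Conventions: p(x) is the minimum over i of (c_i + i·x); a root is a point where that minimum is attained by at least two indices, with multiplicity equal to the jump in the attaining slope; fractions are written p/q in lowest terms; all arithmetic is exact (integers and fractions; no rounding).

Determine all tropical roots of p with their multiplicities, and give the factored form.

hull edge (i=0, c=6) to (i=1, c=-6): slope -12, span 1
hull edge (i=1, c=-6) to (i=2, c=8): slope 14, span 1
Factored form: p(x) = 8 ⊗ (x ⊕ (-14)) ⊗ (x ⊕ 12)
Answer: roots = -14 (mult 1), 12 (mult 1)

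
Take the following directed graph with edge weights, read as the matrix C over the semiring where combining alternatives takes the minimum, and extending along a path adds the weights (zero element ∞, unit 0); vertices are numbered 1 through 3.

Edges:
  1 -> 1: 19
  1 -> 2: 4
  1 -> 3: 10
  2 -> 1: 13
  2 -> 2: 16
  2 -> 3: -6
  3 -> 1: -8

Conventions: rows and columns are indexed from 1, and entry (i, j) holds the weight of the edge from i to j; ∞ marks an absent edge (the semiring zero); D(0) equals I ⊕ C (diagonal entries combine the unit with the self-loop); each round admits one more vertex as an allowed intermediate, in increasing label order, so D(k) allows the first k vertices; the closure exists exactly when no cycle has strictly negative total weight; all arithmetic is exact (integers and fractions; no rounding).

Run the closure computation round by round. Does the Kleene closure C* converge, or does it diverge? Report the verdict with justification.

D(0):
  [0, 4, 10]
  [13, 0, -6]
  [-8, ∞, 0]
D(1):
  [0, 4, 10]
  [13, 0, -6]
  [-8, -4, 0]
Detection: at round 2, diagonal entry (3, 3) turns strictly negative.
Key observation: the cycle 3->1->2->3 has total weight (-8) + 4 + (-6), which is strictly negative.
Answer: DIVERGES — negative cycle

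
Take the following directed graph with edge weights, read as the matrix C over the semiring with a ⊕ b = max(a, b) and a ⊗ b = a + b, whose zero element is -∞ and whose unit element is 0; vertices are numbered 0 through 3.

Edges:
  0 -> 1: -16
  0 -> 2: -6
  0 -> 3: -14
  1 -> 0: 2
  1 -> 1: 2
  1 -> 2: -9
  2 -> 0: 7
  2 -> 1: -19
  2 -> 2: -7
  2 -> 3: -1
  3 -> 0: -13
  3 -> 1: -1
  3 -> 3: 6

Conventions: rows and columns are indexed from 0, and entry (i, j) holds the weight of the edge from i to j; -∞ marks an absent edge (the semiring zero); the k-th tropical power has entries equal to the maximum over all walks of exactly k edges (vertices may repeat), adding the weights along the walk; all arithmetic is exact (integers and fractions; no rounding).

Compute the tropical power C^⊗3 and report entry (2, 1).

C^⊗2:
  [1, -14, -13, -7]
  [4, 4, -4, -10]
  [0, -2, 1, 5]
  [1, 5, -10, 12]
C^⊗3:
  [-6, -8, -5, -1]
  [6, 6, -2, -4]
  [8, 4, -6, 11]
  [7, 11, -4, 18]
Key observation: the optimum is the walk 2->3->3->1, with weight (-1) + 6 + (-1) = 4.
Optimal value attained by: walk 2->3->3->1.
Answer: (C^⊗3)[2][1] = 4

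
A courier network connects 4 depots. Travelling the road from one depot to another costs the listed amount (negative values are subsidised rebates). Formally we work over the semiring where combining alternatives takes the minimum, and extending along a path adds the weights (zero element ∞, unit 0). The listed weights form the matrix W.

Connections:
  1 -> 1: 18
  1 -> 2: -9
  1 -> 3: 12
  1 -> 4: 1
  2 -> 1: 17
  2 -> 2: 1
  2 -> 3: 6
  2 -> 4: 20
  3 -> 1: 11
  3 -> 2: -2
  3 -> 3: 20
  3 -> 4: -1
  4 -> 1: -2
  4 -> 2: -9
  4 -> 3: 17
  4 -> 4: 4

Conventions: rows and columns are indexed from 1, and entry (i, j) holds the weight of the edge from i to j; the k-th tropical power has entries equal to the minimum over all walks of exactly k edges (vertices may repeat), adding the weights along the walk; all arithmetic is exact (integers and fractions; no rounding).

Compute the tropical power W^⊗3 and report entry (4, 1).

W^⊗2:
  [-1, -8, -3, 5]
  [17, 2, 7, 5]
  [-3, -10, 4, 3]
  [2, -11, -3, -1]
W^⊗3:
  [3, -10, -2, -4]
  [3, -4, 8, 6]
  [1, -12, -4, -2]
  [-3, -10, -5, -4]
Key observation: the optimum is the walk 4->1->4->1, with weight (-2) + 1 + (-2) = -3.
Optimal value attained by: walk 4->1->4->1.
Answer: (W^⊗3)[4][1] = -3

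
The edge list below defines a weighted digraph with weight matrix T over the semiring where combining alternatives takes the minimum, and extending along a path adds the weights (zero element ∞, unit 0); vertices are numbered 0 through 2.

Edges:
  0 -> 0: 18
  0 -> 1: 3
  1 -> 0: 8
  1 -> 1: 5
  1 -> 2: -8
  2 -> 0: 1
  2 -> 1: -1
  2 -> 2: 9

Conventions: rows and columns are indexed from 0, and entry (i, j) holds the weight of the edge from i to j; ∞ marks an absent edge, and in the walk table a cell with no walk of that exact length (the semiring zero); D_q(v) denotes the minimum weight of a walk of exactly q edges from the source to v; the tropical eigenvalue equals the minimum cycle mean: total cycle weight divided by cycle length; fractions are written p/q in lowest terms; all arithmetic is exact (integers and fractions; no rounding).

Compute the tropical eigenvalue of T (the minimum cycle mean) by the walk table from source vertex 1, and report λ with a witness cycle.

q=0: [∞, 0, ∞]
q=1: [8, 5, -8]
q=2: [-7, -9, -3]
q=3: [-2, -4, -17]
Optimal cycle mean attained by: cycle 1->2->1, total (-8) + (-1), length 2.
Answer: λ = -9/2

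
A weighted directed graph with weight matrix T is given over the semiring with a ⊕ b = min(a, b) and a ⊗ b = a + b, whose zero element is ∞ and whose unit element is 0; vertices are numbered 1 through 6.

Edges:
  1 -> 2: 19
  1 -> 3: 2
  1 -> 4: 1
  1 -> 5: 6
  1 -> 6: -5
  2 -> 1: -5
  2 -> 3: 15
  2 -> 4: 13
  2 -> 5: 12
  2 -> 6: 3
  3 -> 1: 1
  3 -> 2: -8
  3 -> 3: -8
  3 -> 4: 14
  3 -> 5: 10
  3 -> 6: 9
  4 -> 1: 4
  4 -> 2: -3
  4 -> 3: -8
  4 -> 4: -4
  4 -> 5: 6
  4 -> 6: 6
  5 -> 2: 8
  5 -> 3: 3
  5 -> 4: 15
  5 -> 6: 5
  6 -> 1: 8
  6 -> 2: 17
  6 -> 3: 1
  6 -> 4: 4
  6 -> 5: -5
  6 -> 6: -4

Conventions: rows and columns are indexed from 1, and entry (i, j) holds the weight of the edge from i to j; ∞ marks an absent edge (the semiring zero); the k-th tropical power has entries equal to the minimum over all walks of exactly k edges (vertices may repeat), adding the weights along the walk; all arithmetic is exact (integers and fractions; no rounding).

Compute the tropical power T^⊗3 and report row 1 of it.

T^⊗2:
  [3, -6, -7, -3, -10, -9]
  [11, 7, -3, -4, -2, -10]
  [-13, -16, -16, 2, 2, -5]
  [-8, -16, -16, -8, 1, -1]
  [3, -5, -5, 9, 0, 1]
  [2, -7, -7, 0, -9, -8]
T^⊗3:
  [-11, -15, -15, -7, -14, -13]
  [-2, -11, -12, -8, -15, -14]
  [-21, -24, -24, -12, -10, -18]
  [-21, -24, -24, -12, -6, -13]
  [-10, -13, -13, 4, -4, -3]
  [-12, -15, -15, -4, -13, -12]
Answer: row 1 of T^⊗3 = [-11, -15, -15, -7, -14, -13]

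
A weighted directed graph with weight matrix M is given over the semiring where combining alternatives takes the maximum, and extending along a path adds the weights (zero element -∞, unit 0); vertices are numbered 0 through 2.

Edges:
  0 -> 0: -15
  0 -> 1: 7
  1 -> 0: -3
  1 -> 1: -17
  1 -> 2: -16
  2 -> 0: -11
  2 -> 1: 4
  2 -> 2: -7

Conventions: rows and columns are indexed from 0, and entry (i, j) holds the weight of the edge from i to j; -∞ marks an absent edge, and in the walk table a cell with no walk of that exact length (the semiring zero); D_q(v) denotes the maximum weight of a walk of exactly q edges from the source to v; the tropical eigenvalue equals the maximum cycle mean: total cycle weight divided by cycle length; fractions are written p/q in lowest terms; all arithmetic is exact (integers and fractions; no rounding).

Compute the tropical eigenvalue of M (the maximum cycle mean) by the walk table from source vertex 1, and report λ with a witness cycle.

q=0: [-∞, 0, -∞]
q=1: [-3, -17, -16]
q=2: [-18, 4, -23]
q=3: [1, -11, -12]
Optimal cycle mean attained by: cycle 0->1->0, total 7 + (-3), length 2.
Answer: λ = 2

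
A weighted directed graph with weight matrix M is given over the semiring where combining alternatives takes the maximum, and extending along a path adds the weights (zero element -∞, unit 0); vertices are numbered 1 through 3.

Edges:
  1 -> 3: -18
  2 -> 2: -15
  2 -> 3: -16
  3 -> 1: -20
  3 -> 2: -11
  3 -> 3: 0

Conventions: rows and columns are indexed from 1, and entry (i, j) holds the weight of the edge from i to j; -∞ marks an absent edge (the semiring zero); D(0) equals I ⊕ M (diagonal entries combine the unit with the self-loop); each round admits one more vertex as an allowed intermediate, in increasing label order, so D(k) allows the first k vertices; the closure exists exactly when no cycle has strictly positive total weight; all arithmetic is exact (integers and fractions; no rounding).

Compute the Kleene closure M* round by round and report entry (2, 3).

D(0):
  [0, -∞, -18]
  [-∞, 0, -16]
  [-20, -11, 0]
D(1):
  [0, -∞, -18]
  [-∞, 0, -16]
  [-20, -11, 0]
D(2):
  [0, -∞, -18]
  [-∞, 0, -16]
  [-20, -11, 0]
D(3):
  [0, -29, -18]
  [-36, 0, -16]
  [-20, -11, 0]
Answer: M*[2][3] = -16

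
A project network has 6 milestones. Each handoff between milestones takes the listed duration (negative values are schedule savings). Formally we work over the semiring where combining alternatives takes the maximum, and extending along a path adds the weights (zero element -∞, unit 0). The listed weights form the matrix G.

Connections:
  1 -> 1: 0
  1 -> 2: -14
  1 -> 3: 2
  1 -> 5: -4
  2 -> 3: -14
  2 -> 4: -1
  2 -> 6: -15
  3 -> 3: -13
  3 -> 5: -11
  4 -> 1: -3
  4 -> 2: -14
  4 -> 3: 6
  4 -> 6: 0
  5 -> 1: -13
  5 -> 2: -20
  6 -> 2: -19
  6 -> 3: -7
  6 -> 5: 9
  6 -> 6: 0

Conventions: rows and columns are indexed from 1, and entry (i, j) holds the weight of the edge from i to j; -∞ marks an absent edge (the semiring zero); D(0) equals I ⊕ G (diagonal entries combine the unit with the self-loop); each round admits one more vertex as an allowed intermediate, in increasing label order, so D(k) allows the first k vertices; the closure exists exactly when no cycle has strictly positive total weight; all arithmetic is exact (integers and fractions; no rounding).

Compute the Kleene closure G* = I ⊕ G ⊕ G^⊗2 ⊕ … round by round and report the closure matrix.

D(0):
  [0, -14, 2, -∞, -4, -∞]
  [-∞, 0, -14, -1, -∞, -15]
  [-∞, -∞, 0, -∞, -11, -∞]
  [-3, -14, 6, 0, -∞, 0]
  [-13, -20, -∞, -∞, 0, -∞]
  [-∞, -19, -7, -∞, 9, 0]
D(1):
  [0, -14, 2, -∞, -4, -∞]
  [-∞, 0, -14, -1, -∞, -15]
  [-∞, -∞, 0, -∞, -11, -∞]
  [-3, -14, 6, 0, -7, 0]
  [-13, -20, -11, -∞, 0, -∞]
  [-∞, -19, -7, -∞, 9, 0]
D(2):
  [0, -14, 2, -15, -4, -29]
  [-∞, 0, -14, -1, -∞, -15]
  [-∞, -∞, 0, -∞, -11, -∞]
  [-3, -14, 6, 0, -7, 0]
  [-13, -20, -11, -21, 0, -35]
  [-∞, -19, -7, -20, 9, 0]
D(3):
  [0, -14, 2, -15, -4, -29]
  [-∞, 0, -14, -1, -25, -15]
  [-∞, -∞, 0, -∞, -11, -∞]
  [-3, -14, 6, 0, -5, 0]
  [-13, -20, -11, -21, 0, -35]
  [-∞, -19, -7, -20, 9, 0]
D(4):
  [0, -14, 2, -15, -4, -15]
  [-4, 0, 5, -1, -6, -1]
  [-∞, -∞, 0, -∞, -11, -∞]
  [-3, -14, 6, 0, -5, 0]
  [-13, -20, -11, -21, 0, -21]
  [-23, -19, -7, -20, 9, 0]
D(5):
  [0, -14, 2, -15, -4, -15]
  [-4, 0, 5, -1, -6, -1]
  [-24, -31, 0, -32, -11, -32]
  [-3, -14, 6, 0, -5, 0]
  [-13, -20, -11, -21, 0, -21]
  [-4, -11, -2, -12, 9, 0]
D(6):
  [0, -14, 2, -15, -4, -15]
  [-4, 0, 5, -1, 8, -1]
  [-24, -31, 0, -32, -11, -32]
  [-3, -11, 6, 0, 9, 0]
  [-13, -20, -11, -21, 0, -21]
  [-4, -11, -2, -12, 9, 0]
Answer: G* = [[0, -14, 2, -15, -4, -15], [-4, 0, 5, -1, 8, -1], [-24, -31, 0, -32, -11, -32], [-3, -11, 6, 0, 9, 0], [-13, -20, -11, -21, 0, -21], [-4, -11, -2, -12, 9, 0]]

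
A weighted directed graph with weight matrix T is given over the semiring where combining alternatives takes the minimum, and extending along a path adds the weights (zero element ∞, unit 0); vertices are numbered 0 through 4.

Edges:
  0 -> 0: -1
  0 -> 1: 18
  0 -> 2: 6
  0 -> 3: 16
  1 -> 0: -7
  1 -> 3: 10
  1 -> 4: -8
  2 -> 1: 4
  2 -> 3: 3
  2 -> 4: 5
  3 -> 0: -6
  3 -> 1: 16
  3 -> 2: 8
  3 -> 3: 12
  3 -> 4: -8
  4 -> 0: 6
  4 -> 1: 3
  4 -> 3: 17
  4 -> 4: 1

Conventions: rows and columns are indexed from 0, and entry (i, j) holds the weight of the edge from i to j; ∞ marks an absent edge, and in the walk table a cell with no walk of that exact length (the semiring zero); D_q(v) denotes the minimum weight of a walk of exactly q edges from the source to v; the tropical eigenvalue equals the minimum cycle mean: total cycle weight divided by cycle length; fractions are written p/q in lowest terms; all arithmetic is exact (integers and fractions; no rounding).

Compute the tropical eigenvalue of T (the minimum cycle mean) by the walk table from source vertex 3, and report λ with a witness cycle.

q=0: [∞, ∞, ∞, 0, ∞]
q=1: [-6, 16, 8, 12, -8]
q=2: [-7, -5, 0, 9, -7]
q=3: [-12, -4, -1, 3, -13]
q=4: [-13, -10, -6, 2, -12]
q=5: [-17, -9, -7, -3, -18]
Optimal cycle mean attained by: cycle 1->4->1, total (-8) + 3, length 2.
Answer: λ = -5/2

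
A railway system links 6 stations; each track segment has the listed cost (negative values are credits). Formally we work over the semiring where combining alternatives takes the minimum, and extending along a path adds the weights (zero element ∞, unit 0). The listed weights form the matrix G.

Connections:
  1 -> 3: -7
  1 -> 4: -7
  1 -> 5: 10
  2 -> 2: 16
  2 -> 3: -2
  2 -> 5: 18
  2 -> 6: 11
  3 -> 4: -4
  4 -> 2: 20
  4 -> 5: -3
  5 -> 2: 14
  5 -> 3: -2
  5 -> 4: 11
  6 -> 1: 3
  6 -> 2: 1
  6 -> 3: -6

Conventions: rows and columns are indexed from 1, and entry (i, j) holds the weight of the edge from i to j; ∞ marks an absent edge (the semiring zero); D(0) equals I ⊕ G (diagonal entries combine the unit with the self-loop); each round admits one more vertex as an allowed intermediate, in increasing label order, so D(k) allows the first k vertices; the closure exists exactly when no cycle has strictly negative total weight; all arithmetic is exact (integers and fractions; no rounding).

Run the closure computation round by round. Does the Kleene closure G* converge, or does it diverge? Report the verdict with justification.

D(0):
  [0, ∞, -7, -7, 10, ∞]
  [∞, 0, -2, ∞, 18, 11]
  [∞, ∞, 0, -4, ∞, ∞]
  [∞, 20, ∞, 0, -3, ∞]
  [∞, 14, -2, 11, 0, ∞]
  [3, 1, -6, ∞, ∞, 0]
D(1):
  [0, ∞, -7, -7, 10, ∞]
  [∞, 0, -2, ∞, 18, 11]
  [∞, ∞, 0, -4, ∞, ∞]
  [∞, 20, ∞, 0, -3, ∞]
  [∞, 14, -2, 11, 0, ∞]
  [3, 1, -6, -4, 13, 0]
D(2):
  [0, ∞, -7, -7, 10, ∞]
  [∞, 0, -2, ∞, 18, 11]
  [∞, ∞, 0, -4, ∞, ∞]
  [∞, 20, 18, 0, -3, 31]
  [∞, 14, -2, 11, 0, 25]
  [3, 1, -6, -4, 13, 0]
D(3):
  [0, ∞, -7, -11, 10, ∞]
  [∞, 0, -2, -6, 18, 11]
  [∞, ∞, 0, -4, ∞, ∞]
  [∞, 20, 18, 0, -3, 31]
  [∞, 14, -2, -6, 0, 25]
  [3, 1, -6, -10, 13, 0]
Detection: at round 4, diagonal entry (5, 5) turns strictly negative.
Key observation: the cycle 5->3->4->5 has total weight (-2) + (-4) + (-3), which is strictly negative.
Answer: DIVERGES — negative cycle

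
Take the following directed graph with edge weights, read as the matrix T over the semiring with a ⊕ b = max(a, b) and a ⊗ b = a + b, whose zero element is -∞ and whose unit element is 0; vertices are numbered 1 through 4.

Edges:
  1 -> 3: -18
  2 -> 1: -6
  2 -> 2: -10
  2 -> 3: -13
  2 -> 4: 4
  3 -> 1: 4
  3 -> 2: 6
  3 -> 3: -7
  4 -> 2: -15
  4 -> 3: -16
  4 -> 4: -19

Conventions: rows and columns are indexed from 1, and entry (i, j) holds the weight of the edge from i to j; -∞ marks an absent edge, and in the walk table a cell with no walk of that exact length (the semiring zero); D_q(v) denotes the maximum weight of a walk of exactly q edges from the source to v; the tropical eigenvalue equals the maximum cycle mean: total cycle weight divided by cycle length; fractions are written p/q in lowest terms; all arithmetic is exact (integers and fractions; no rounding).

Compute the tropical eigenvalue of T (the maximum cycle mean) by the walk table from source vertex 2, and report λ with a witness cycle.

q=0: [-∞, 0, -∞, -∞]
q=1: [-6, -10, -13, 4]
q=2: [-9, -7, -12, -6]
q=3: [-8, -6, -19, -3]
q=4: [-12, -13, -19, -2]
Optimal cycle mean attained by: cycle 2->4->3->2, total 4 + (-16) + 6, length 3.
Answer: λ = -2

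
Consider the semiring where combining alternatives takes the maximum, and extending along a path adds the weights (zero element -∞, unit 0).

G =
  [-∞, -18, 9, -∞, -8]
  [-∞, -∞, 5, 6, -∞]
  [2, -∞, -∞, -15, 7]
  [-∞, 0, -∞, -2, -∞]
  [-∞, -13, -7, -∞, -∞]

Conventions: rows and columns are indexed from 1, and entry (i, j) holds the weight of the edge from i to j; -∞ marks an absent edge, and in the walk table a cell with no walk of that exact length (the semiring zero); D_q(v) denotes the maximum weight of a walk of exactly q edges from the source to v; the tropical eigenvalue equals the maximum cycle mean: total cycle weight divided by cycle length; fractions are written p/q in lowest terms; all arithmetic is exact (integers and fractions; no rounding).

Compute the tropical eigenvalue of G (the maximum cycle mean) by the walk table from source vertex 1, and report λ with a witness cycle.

q=0: [0, -∞, -∞, -∞, -∞]
q=1: [-∞, -18, 9, -∞, -8]
q=2: [11, -21, -13, -6, 16]
q=3: [-11, 3, 20, -8, 3]
q=4: [22, -8, 8, 9, 27]
q=5: [10, 14, 31, 7, 15]
Optimal cycle mean attained by: cycle 1->3->1, total 9 + 2, length 2.
Answer: λ = 11/2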